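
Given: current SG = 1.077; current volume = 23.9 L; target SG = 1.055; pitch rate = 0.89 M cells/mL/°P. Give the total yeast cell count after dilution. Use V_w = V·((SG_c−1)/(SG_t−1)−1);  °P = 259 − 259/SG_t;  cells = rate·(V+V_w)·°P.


V_w = 23.9·((1.077−1)/(1.055−1)−1) = 9.5600
V_final = 23.9 + 9.5600 = 33.4600
°P = 259 − 259/1.055 = 13.5024
cells = 0.89·33.4600·13.5024

402.0925 billion cells


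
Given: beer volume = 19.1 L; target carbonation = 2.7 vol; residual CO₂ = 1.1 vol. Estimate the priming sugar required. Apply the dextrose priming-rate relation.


sugar = (target − residual)·4.0·V
sugar = (2.7 − 1.1)·4.0·19.1

122.2400 g


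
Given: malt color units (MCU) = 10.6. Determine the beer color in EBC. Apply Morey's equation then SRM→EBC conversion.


SRM = 1.4922·MCU^0.6859;  EBC = SRM·1.97
SRM = 1.4922·10.6^0.6859 = 7.5350
EBC = 7.5350·1.97

14.8440 EBC


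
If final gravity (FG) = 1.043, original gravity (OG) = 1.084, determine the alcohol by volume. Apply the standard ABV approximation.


ABV = (OG − FG) · 131.25
ABV = (1.084 − 1.043) · 131.25

5.3813 % ABV


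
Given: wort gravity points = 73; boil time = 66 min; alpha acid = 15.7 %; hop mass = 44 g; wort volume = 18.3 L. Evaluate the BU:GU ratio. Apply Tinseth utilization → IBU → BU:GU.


U = 1.65·0.000125^(GP/1000)·(1−e^(−0.04t))/4.15;  IBU = (α/100)·m·U·1000/V;  BU:GU = IBU/GP
U = 1.65·0.000125^(73/1000)·(1−e^(−0.04·66))/4.15 = 0.1916
IBU = (15.7/100)·44·0.1916·1000/18.3 = 72.3200
BU:GU = 72.3200/73

0.9907


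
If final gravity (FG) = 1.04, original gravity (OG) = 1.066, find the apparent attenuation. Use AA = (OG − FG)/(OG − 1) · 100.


AA = (1.066 − 1.04)/(1.066 − 1) · 100

39.3939 %


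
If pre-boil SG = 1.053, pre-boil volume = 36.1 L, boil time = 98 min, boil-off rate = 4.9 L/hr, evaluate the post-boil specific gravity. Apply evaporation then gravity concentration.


V_post = V_pre − rate·(t/60);  SG_post = 1 + (SG_pre−1)·V_pre/V_post
V_post = 36.1 − 4.9·(98/60) = 28.0967
SG_post = 1 + (1.053 − 1)·36.1/28.0967

1.0681


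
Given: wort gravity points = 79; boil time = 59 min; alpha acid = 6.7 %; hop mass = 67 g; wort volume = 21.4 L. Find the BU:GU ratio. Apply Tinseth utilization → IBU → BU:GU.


U = 1.65·0.000125^(GP/1000)·(1−e^(−0.04t))/4.15;  IBU = (α/100)·m·U·1000/V;  BU:GU = IBU/GP
U = 1.65·0.000125^(79/1000)·(1−e^(−0.04·59))/4.15 = 0.1770
IBU = (6.7/100)·67·0.1770·1000/21.4 = 37.1325
BU:GU = 37.1325/79

0.4700


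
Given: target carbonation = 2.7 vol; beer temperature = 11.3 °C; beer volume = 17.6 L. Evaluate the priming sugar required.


residual = 14.695·(0.01821 + 0.09011·e^(−0.04·T));  sugar = (target − residual)·4.0·V
residual = 14.695·(0.01821 + 0.09011·e^(−0.04·11.3)) = 1.1102
sugar = (2.7 − 1.1102)·4.0·17.6

111.9195 g


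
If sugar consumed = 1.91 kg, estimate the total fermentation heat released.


Q = m_sugar · 590 kJ/kg
Q = 1.91 · 590

1126.9000 kJ


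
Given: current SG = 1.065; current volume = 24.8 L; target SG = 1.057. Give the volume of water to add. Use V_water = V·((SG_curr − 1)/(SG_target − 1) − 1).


V_water = 24.8·((1.065 − 1)/(1.057 − 1) − 1)

3.4807 L


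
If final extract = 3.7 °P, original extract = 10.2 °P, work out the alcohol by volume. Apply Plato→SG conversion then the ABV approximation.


SG = 259/(259 − P);  ABV = (OG − FG)·131.25
OG = 259/(259 − 10.2) = 1.0410
FG = 259/(259 − 3.7) = 1.0145
ABV = (1.0410 − 1.0145)·131.25

3.4787 % ABV


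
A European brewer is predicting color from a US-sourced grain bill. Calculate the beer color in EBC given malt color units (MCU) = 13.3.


SRM = 1.4922·MCU^0.6859;  EBC = SRM·1.97
SRM = 1.4922·13.3^0.6859 = 8.8039
EBC = 8.8039·1.97

17.3438 EBC


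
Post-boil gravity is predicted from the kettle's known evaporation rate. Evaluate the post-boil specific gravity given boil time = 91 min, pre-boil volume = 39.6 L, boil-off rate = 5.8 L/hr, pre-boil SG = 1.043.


V_post = V_pre − rate·(t/60);  SG_post = 1 + (SG_pre−1)·V_pre/V_post
V_post = 39.6 − 5.8·(91/60) = 30.8033
SG_post = 1 + (1.043 − 1)·39.6/30.8033

1.0553


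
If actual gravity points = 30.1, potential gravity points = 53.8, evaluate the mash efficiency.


efficiency = actual / potential × 100
efficiency = 30.1 / 53.8 × 100

55.9480 %


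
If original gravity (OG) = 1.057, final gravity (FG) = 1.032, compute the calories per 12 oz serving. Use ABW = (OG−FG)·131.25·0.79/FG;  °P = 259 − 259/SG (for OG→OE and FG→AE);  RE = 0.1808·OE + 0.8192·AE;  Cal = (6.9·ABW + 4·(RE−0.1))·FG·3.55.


ABW = (1.057 − 1.032)·131.25·0.79/1.032 = 2.5118
OE = 259 − 259/1.057 = 13.9669 °P
AE = 259 − 259/1.032 = 8.0310 °P
RE = 0.1808·13.9669 + 0.8192·8.0310 = 9.1042 °P
Cal = (6.9·2.5118 + 4·(9.1042−0.1))·1.032·3.55

195.4470 kcal


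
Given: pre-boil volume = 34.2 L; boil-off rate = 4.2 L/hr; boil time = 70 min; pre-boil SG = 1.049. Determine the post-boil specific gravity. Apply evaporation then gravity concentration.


V_post = V_pre − rate·(t/60);  SG_post = 1 + (SG_pre−1)·V_pre/V_post
V_post = 34.2 − 4.2·(70/60) = 29.3000
SG_post = 1 + (1.049 − 1)·34.2/29.3000

1.0572


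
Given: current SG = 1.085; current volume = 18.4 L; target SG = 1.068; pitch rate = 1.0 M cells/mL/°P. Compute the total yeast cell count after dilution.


V_w = V·((SG_c−1)/(SG_t−1)−1);  °P = 259 − 259/SG_t;  cells = rate·(V+V_w)·°P
V_w = 18.4·((1.085−1)/(1.068−1)−1) = 4.6000
V_final = 18.4 + 4.6000 = 23.0000
°P = 259 − 259/1.068 = 16.4906
cells = 1.0·23.0000·16.4906

379.2846 billion cells


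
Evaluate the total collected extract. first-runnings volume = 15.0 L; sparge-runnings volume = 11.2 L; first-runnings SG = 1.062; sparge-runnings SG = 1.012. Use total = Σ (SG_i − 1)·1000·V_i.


first = (1.062 − 1)·1000·15.0 = 930.0000
sparge = (1.012 − 1)·1000·11.2 = 134.4000
total = 930.0000 + 134.4000

1064.4000 gravity·L


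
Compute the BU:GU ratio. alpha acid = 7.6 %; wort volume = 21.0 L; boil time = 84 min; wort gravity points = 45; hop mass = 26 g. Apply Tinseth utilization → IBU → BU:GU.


U = 1.65·0.000125^(GP/1000)·(1−e^(−0.04t))/4.15;  IBU = (α/100)·m·U·1000/V;  BU:GU = IBU/GP
U = 1.65·0.000125^(45/1000)·(1−e^(−0.04·84))/4.15 = 0.2561
IBU = (7.6/100)·26·0.2561·1000/21.0 = 24.0997
BU:GU = 24.0997/45

0.5355


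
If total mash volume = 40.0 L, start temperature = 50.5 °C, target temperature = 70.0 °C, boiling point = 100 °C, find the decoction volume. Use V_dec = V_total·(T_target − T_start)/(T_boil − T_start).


V_dec = 40.0·(70.0 − 50.5)/(100 − 50.5)

15.7576 L


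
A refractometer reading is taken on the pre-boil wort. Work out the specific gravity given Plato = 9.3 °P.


SG = 259/(259 − P)
SG = 259/(259 − 9.3)

1.0372


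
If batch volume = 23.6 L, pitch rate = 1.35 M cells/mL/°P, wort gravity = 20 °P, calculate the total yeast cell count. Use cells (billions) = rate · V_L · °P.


cells = 1.35 · 23.6 · 20

637.2000 billion cells


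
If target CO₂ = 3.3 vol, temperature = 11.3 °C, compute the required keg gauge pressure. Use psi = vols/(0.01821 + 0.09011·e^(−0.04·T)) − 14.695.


psi = 3.3/(0.01821 + 0.09011·e^(−0.04·11.3)) − 14.695

28.9836 psi


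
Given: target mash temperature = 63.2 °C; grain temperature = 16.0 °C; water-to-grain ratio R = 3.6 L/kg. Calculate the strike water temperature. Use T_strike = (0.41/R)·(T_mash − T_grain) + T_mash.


T_strike = (0.41/3.6)·(63.2 − 16.0) + 63.2

68.5756 °C


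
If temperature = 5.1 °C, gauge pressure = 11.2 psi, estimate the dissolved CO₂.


vols = (P + 14.695)·(0.01821 + 0.09011·e^(−0.04·T))
vols = (11.2 + 14.695)·(0.01821 + 0.09011·e^(−0.04·5.1))

2.3743 volumes


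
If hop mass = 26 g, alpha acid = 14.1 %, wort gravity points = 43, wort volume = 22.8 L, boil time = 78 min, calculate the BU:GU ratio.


U = 1.65·0.000125^(GP/1000)·(1−e^(−0.04t))/4.15;  IBU = (α/100)·m·U·1000/V;  BU:GU = IBU/GP
U = 1.65·0.000125^(43/1000)·(1−e^(−0.04·78))/4.15 = 0.2582
IBU = (14.1/100)·26·0.2582·1000/22.8 = 41.5190
BU:GU = 41.5190/43

0.9656


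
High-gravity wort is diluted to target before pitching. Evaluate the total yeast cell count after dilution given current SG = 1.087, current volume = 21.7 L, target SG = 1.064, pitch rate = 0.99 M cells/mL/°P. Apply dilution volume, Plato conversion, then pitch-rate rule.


V_w = V·((SG_c−1)/(SG_t−1)−1);  °P = 259 − 259/SG_t;  cells = rate·(V+V_w)·°P
V_w = 21.7·((1.087−1)/(1.064−1)−1) = 7.7984
V_final = 21.7 + 7.7984 = 29.4984
°P = 259 − 259/1.064 = 15.5789
cells = 0.99·29.4984·15.5789

454.9591 billion cells


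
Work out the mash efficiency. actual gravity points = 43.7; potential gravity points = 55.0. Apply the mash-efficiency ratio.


efficiency = actual / potential × 100
efficiency = 43.7 / 55.0 × 100

79.4545 %


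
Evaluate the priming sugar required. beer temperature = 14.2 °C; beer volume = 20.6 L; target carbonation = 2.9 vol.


residual = 14.695·(0.01821 + 0.09011·e^(−0.04·T));  sugar = (target − residual)·4.0·V
residual = 14.695·(0.01821 + 0.09011·e^(−0.04·14.2)) = 1.0179
sugar = (2.9 − 1.0179)·4.0·20.6

155.0813 g


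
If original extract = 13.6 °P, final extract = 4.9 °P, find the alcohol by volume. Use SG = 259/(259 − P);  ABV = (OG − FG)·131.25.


OG = 259/(259 − 13.6) = 1.0554
FG = 259/(259 − 4.9) = 1.0193
ABV = (1.0554 − 1.0193)·131.25

4.7428 % ABV


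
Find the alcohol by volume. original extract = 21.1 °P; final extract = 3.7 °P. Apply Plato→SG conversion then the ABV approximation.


SG = 259/(259 − P);  ABV = (OG − FG)·131.25
OG = 259/(259 − 21.1) = 1.0887
FG = 259/(259 − 3.7) = 1.0145
ABV = (1.0887 − 1.0145)·131.25

9.7387 % ABV


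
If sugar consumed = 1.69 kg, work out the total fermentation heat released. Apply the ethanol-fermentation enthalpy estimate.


Q = m_sugar · 590 kJ/kg
Q = 1.69 · 590

997.1000 kJ


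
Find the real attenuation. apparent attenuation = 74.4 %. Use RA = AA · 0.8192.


RA = 74.4 · 0.8192

60.9485 %


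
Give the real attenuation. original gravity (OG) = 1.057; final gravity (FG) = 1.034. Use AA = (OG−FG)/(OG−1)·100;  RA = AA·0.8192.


AA = (1.057 − 1.034)/(1.057 − 1)·100 = 40.3509
RA = 40.3509·0.8192

33.0554 %


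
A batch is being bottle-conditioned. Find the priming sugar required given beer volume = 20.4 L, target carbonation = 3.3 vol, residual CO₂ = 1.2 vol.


sugar = (target − residual)·4.0·V
sugar = (3.3 − 1.2)·4.0·20.4

171.3600 g


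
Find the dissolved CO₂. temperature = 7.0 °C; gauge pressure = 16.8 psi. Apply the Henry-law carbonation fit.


vols = (P + 14.695)·(0.01821 + 0.09011·e^(−0.04·T))
vols = (16.8 + 14.695)·(0.01821 + 0.09011·e^(−0.04·7.0))

2.7184 volumes


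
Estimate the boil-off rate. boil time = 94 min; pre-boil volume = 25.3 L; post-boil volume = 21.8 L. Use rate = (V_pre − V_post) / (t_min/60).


rate = (25.3 − 21.8) / (94/60)

2.2340 L/hr


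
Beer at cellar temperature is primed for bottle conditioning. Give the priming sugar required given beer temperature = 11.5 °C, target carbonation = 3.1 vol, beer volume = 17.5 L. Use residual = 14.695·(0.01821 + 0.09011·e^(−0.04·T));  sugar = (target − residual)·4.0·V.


residual = 14.695·(0.01821 + 0.09011·e^(−0.04·11.5)) = 1.1035
sugar = (3.1 − 1.1035)·4.0·17.5

139.7536 g


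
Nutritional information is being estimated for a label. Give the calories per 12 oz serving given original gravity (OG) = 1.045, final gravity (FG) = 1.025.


ABW = (OG−FG)·131.25·0.79/FG;  °P = 259 − 259/SG (for OG→OE and FG→AE);  RE = 0.1808·OE + 0.8192·AE;  Cal = (6.9·ABW + 4·(RE−0.1))·FG·3.55
ABW = (1.045 − 1.025)·131.25·0.79/1.025 = 2.0232
OE = 259 − 259/1.045 = 11.1531 °P
AE = 259 − 259/1.025 = 6.3171 °P
RE = 0.1808·11.1531 + 0.8192·6.3171 = 7.1914 °P
Cal = (6.9·2.0232 + 4·(7.1914−0.1))·1.025·3.55

154.0123 kcal


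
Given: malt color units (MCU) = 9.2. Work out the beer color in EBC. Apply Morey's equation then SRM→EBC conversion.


SRM = 1.4922·MCU^0.6859;  EBC = SRM·1.97
SRM = 1.4922·9.2^0.6859 = 6.8374
EBC = 6.8374·1.97

13.4696 EBC


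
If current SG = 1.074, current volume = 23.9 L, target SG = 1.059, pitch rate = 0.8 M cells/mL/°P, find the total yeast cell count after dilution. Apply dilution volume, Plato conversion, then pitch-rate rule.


V_w = V·((SG_c−1)/(SG_t−1)−1);  °P = 259 − 259/SG_t;  cells = rate·(V+V_w)·°P
V_w = 23.9·((1.074−1)/(1.059−1)−1) = 6.0763
V_final = 23.9 + 6.0763 = 29.9763
°P = 259 − 259/1.059 = 14.4297
cells = 0.8·29.9763·14.4297

346.0377 billion cells


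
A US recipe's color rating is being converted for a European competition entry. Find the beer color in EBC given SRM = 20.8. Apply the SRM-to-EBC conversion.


EBC = SRM · 1.97
EBC = 20.8 · 1.97

40.9760 EBC


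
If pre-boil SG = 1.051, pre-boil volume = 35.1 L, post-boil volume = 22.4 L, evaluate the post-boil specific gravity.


SG_post = 1 + (SG_pre − 1)·V_pre/V_post
pts_pre = (1.051 − 1)·1000 = 51.0000
pts_post = 51.0000·35.1/22.4 = 79.9152
SG_post = 1 + 79.9152/1000

1.0799


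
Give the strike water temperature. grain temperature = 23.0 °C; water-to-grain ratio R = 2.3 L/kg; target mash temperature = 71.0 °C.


T_strike = (0.41/R)·(T_mash − T_grain) + T_mash
T_strike = (0.41/2.3)·(71.0 − 23.0) + 71.0

79.5565 °C


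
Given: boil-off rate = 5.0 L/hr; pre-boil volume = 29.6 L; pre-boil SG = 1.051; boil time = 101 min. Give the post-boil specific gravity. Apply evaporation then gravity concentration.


V_post = V_pre − rate·(t/60);  SG_post = 1 + (SG_pre−1)·V_pre/V_post
V_post = 29.6 − 5.0·(101/60) = 21.1833
SG_post = 1 + (1.051 − 1)·29.6/21.1833

1.0713


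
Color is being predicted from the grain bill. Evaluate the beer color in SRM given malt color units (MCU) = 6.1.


SRM = 1.4922 · MCU^0.6859
SRM = 1.4922 · 6.1^0.6859

5.1580 SRM


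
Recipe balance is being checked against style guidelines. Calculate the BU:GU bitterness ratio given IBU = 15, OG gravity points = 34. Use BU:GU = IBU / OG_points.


BU:GU = 15 / 34

0.4412


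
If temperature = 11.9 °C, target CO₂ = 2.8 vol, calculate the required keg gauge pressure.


psi = vols/(0.01821 + 0.09011·e^(−0.04·T)) − 14.695
psi = 2.8/(0.01821 + 0.09011·e^(−0.04·11.9)) − 14.695

23.0449 psi


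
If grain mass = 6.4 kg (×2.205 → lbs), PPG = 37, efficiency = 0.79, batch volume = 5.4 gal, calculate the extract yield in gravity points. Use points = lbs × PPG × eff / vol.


lbs = 6.4 × 2.205 = 14.1120
points = 14.1120 × 37 × 0.79 / 5.4

76.3877 points


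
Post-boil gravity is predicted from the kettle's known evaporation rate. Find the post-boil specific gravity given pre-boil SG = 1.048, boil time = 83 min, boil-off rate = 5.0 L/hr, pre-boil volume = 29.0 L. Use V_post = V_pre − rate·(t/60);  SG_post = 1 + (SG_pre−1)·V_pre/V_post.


V_post = 29.0 − 5.0·(83/60) = 22.0833
SG_post = 1 + (1.048 − 1)·29.0/22.0833

1.0630


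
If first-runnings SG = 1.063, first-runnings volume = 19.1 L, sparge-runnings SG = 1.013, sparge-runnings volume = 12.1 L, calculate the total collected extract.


total = Σ (SG_i − 1)·1000·V_i
first = (1.063 − 1)·1000·19.1 = 1203.3000
sparge = (1.013 − 1)·1000·12.1 = 157.3000
total = 1203.3000 + 157.3000

1360.6000 gravity·L


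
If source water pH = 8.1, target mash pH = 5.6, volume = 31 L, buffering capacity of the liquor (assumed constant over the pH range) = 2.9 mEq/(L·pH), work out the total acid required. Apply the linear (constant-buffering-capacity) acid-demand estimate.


acid = buffering capacity · (pH_source − pH_target) · V
acid = 2.9 · (8.1 − 5.6) · 31

224.7500 mEq


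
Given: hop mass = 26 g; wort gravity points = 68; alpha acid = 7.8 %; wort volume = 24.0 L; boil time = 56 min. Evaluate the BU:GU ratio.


U = 1.65·0.000125^(GP/1000)·(1−e^(−0.04t))/4.15;  IBU = (α/100)·m·U·1000/V;  BU:GU = IBU/GP
U = 1.65·0.000125^(68/1000)·(1−e^(−0.04·56))/4.15 = 0.1928
IBU = (7.8/100)·26·0.1928·1000/24.0 = 16.2929
BU:GU = 16.2929/68

0.2396


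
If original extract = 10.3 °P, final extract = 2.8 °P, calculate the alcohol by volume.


SG = 259/(259 − P);  ABV = (OG − FG)·131.25
OG = 259/(259 − 10.3) = 1.0414
FG = 259/(259 − 2.8) = 1.0109
ABV = (1.0414 − 1.0109)·131.25

4.0013 % ABV


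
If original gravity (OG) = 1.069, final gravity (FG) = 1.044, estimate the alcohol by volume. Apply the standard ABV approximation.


ABV = (OG − FG) · 131.25
ABV = (1.069 − 1.044) · 131.25

3.2812 % ABV


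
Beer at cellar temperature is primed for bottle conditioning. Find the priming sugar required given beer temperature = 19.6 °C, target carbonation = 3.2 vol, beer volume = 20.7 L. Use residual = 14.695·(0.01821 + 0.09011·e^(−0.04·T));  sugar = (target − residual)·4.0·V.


residual = 14.695·(0.01821 + 0.09011·e^(−0.04·19.6)) = 0.8722
sugar = (3.2 − 0.8722)·4.0·20.7

192.7436 g


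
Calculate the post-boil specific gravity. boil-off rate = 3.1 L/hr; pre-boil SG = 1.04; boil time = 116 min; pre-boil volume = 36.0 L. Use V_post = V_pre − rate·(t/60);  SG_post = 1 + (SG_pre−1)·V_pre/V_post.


V_post = 36.0 − 3.1·(116/60) = 30.0067
SG_post = 1 + (1.04 − 1)·36.0/30.0067

1.0480


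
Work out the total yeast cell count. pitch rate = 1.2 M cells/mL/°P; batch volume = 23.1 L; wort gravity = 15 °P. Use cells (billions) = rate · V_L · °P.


cells = 1.2 · 23.1 · 15

415.8000 billion cells


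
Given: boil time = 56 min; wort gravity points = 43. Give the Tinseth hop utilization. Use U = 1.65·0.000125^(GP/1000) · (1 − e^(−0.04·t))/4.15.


bigness = 1.65·0.000125^(43/1000) = 1.1211
boil_factor = (1 − e^(−0.04·56))/4.15 = 0.2153
U = 1.1211 · 0.2153

0.2414


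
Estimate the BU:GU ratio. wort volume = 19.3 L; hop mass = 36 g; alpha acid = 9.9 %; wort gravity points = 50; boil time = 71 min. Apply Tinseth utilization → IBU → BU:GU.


U = 1.65·0.000125^(GP/1000)·(1−e^(−0.04t))/4.15;  IBU = (α/100)·m·U·1000/V;  BU:GU = IBU/GP
U = 1.65·0.000125^(50/1000)·(1−e^(−0.04·71))/4.15 = 0.2389
IBU = (9.9/100)·36·0.2389·1000/19.3 = 44.1079
BU:GU = 44.1079/50

0.8822


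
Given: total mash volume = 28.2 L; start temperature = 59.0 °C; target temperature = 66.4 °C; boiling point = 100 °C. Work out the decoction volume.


V_dec = V_total·(T_target − T_start)/(T_boil − T_start)
V_dec = 28.2·(66.4 − 59.0)/(100 − 59.0)

5.0898 L


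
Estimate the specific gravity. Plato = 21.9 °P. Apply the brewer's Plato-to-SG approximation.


SG = 259/(259 − P)
SG = 259/(259 − 21.9)

1.0924


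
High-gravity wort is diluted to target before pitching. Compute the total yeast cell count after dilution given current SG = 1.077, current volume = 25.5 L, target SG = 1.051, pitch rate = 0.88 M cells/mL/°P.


V_w = V·((SG_c−1)/(SG_t−1)−1);  °P = 259 − 259/SG_t;  cells = rate·(V+V_w)·°P
V_w = 25.5·((1.077−1)/(1.051−1)−1) = 13.0000
V_final = 25.5 + 13.0000 = 38.5000
°P = 259 − 259/1.051 = 12.5680
cells = 0.88·38.5000·12.5680

425.8049 billion cells


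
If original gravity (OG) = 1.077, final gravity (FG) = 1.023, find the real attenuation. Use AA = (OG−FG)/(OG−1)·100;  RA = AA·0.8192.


AA = (1.077 − 1.023)/(1.077 − 1)·100 = 70.1299
RA = 70.1299·0.8192

57.4504 %


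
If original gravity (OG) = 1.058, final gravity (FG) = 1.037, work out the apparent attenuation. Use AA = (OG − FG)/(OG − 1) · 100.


AA = (1.058 − 1.037)/(1.058 − 1) · 100

36.2069 %


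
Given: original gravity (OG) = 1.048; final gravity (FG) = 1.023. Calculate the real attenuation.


AA = (OG−FG)/(OG−1)·100;  RA = AA·0.8192
AA = (1.048 − 1.023)/(1.048 − 1)·100 = 52.0833
RA = 52.0833·0.8192

42.6667 %


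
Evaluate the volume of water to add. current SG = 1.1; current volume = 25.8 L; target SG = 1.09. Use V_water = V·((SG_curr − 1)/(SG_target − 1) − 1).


V_water = 25.8·((1.1 − 1)/(1.09 − 1) − 1)

2.8667 L


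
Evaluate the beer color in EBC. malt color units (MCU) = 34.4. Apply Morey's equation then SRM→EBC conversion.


SRM = 1.4922·MCU^0.6859;  EBC = SRM·1.97
SRM = 1.4922·34.4^0.6859 = 16.8948
EBC = 16.8948·1.97

33.2827 EBC


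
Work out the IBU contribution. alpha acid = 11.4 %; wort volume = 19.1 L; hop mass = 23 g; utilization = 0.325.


IBU = (α/100)·mass·U·1000 / V
IBU = (11.4/100)·23·0.325·1000 / 19.1

44.6152 IBU


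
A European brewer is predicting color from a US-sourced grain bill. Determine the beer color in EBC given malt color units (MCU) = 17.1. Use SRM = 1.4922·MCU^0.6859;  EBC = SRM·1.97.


SRM = 1.4922·17.1^0.6859 = 10.4602
EBC = 10.4602·1.97

20.6066 EBC


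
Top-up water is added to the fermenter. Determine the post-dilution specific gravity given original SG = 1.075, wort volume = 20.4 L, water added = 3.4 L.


SG_new = 1 + (SG_old − 1)·V_old/(V_old + V_water)
pts = (1.075 − 1)·1000·20.4/(20.4 + 3.4) = 64.2857
SG_new = 1 + 64.2857/1000

1.0643


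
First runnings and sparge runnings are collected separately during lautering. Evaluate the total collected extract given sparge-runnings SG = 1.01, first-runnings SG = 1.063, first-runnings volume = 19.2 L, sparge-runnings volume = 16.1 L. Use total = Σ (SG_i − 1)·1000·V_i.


first = (1.063 − 1)·1000·19.2 = 1209.6000
sparge = (1.01 − 1)·1000·16.1 = 161.0000
total = 1209.6000 + 161.0000

1370.6000 gravity·L


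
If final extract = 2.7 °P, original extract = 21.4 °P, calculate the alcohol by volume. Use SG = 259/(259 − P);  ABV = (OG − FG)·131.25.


OG = 259/(259 − 21.4) = 1.0901
FG = 259/(259 − 2.7) = 1.0105
ABV = (1.0901 − 1.0105)·131.25

10.4387 % ABV


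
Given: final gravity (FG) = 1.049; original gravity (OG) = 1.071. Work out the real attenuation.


AA = (OG−FG)/(OG−1)·100;  RA = AA·0.8192
AA = (1.071 − 1.049)/(1.071 − 1)·100 = 30.9859
RA = 30.9859·0.8192

25.3837 %


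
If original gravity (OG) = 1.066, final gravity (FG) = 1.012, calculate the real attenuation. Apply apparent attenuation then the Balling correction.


AA = (OG−FG)/(OG−1)·100;  RA = AA·0.8192
AA = (1.066 − 1.012)/(1.066 − 1)·100 = 81.8182
RA = 81.8182·0.8192

67.0255 %


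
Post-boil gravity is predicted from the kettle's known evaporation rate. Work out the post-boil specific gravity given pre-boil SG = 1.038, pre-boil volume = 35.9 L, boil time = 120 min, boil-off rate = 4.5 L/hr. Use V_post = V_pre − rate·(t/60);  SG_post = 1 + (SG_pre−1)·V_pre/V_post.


V_post = 35.9 − 4.5·(120/60) = 26.9000
SG_post = 1 + (1.038 − 1)·35.9/26.9000

1.0507


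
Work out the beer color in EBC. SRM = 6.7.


EBC = SRM · 1.97
EBC = 6.7 · 1.97

13.1990 EBC


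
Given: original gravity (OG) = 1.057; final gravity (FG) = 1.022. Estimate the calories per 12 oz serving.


ABW = (OG−FG)·131.25·0.79/FG;  °P = 259 − 259/SG (for OG→OE and FG→AE);  RE = 0.1808·OE + 0.8192·AE;  Cal = (6.9·ABW + 4·(RE−0.1))·FG·3.55
ABW = (1.057 − 1.022)·131.25·0.79/1.022 = 3.5509
OE = 259 − 259/1.057 = 13.9669 °P
AE = 259 − 259/1.022 = 5.5753 °P
RE = 0.1808·13.9669 + 0.8192·5.5753 = 7.0925 °P
Cal = (6.9·3.5509 + 4·(7.0925−0.1))·1.022·3.55

190.3723 kcal


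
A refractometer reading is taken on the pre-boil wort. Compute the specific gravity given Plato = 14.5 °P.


SG = 259/(259 − P)
SG = 259/(259 − 14.5)

1.0593


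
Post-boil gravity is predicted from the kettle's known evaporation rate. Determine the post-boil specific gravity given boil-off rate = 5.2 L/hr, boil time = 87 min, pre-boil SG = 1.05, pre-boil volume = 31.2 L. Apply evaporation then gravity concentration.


V_post = V_pre − rate·(t/60);  SG_post = 1 + (SG_pre−1)·V_pre/V_post
V_post = 31.2 − 5.2·(87/60) = 23.6600
SG_post = 1 + (1.05 − 1)·31.2/23.6600

1.0659


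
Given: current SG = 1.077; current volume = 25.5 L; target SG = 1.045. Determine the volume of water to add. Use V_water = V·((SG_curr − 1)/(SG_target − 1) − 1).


V_water = 25.5·((1.077 − 1)/(1.045 − 1) − 1)

18.1333 L


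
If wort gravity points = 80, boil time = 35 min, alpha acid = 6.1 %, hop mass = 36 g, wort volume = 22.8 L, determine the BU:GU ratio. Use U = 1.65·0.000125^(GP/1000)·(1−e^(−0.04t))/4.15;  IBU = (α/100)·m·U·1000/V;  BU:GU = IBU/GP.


U = 1.65·0.000125^(80/1000)·(1−e^(−0.04·35))/4.15 = 0.1460
IBU = (6.1/100)·36·0.1460·1000/22.8 = 14.0577
BU:GU = 14.0577/80

0.1757


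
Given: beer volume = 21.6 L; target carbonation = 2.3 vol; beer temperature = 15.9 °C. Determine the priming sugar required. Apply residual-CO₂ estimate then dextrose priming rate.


residual = 14.695·(0.01821 + 0.09011·e^(−0.04·T));  sugar = (target − residual)·4.0·V
residual = 14.695·(0.01821 + 0.09011·e^(−0.04·15.9)) = 0.9686
sugar = (2.3 − 0.9686)·4.0·21.6

115.0315 g


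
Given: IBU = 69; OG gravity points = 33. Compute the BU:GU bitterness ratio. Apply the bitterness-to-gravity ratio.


BU:GU = IBU / OG_points
BU:GU = 69 / 33

2.0909


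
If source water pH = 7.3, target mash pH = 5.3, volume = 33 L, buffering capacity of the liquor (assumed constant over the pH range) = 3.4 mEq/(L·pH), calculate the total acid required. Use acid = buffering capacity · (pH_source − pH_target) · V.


acid = 3.4 · (7.3 − 5.3) · 33

224.4000 mEq


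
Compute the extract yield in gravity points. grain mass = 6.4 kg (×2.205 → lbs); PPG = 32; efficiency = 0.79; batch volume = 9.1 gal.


points = lbs × PPG × eff / vol
lbs = 6.4 × 2.205 = 14.1120
points = 14.1120 × 32 × 0.79 / 9.1

39.2034 points


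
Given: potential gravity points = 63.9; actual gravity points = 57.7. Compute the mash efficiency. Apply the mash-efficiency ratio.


efficiency = actual / potential × 100
efficiency = 57.7 / 63.9 × 100

90.2973 %


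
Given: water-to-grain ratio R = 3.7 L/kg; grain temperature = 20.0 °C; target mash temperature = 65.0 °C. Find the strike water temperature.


T_strike = (0.41/R)·(T_mash − T_grain) + T_mash
T_strike = (0.41/3.7)·(65.0 − 20.0) + 65.0

69.9865 °C


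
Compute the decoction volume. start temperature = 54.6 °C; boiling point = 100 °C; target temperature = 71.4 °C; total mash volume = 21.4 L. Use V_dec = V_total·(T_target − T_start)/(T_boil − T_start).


V_dec = 21.4·(71.4 − 54.6)/(100 − 54.6)

7.9189 L


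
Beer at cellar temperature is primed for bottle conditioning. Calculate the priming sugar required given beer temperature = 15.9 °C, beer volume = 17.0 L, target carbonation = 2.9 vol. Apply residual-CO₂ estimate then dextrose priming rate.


residual = 14.695·(0.01821 + 0.09011·e^(−0.04·T));  sugar = (target − residual)·4.0·V
residual = 14.695·(0.01821 + 0.09011·e^(−0.04·15.9)) = 0.9686
sugar = (2.9 − 0.9686)·4.0·17.0

131.3340 g


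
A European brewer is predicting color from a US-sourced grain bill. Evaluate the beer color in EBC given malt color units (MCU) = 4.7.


SRM = 1.4922·MCU^0.6859;  EBC = SRM·1.97
SRM = 1.4922·4.7^0.6859 = 4.3134
EBC = 4.3134·1.97

8.4974 EBC


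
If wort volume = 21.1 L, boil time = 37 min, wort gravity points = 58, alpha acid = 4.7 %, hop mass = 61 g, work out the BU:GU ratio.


U = 1.65·0.000125^(GP/1000)·(1−e^(−0.04t))/4.15;  IBU = (α/100)·m·U·1000/V;  BU:GU = IBU/GP
U = 1.65·0.000125^(58/1000)·(1−e^(−0.04·37))/4.15 = 0.1823
IBU = (4.7/100)·61·0.1823·1000/21.1 = 24.7755
BU:GU = 24.7755/58

0.4272


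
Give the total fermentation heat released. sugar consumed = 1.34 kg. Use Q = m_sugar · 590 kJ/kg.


Q = 1.34 · 590

790.6000 kJ


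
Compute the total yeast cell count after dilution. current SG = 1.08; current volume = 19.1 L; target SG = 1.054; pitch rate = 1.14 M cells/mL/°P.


V_w = V·((SG_c−1)/(SG_t−1)−1);  °P = 259 − 259/SG_t;  cells = rate·(V+V_w)·°P
V_w = 19.1·((1.08−1)/(1.054−1)−1) = 9.1963
V_final = 19.1 + 9.1963 = 28.2963
°P = 259 − 259/1.054 = 13.2694
cells = 1.14·28.2963·13.2694

428.0430 billion cells


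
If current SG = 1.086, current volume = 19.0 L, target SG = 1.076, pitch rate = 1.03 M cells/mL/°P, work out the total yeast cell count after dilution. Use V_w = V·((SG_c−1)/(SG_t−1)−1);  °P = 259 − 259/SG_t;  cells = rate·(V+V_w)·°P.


V_w = 19.0·((1.086−1)/(1.076−1)−1) = 2.5000
V_final = 19.0 + 2.5000 = 21.5000
°P = 259 − 259/1.076 = 18.2937
cells = 1.03·21.5000·18.2937

405.1136 billion cells


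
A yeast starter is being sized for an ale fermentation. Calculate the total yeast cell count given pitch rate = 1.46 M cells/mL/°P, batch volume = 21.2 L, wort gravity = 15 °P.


cells (billions) = rate · V_L · °P
cells = 1.46 · 21.2 · 15

464.2800 billion cells


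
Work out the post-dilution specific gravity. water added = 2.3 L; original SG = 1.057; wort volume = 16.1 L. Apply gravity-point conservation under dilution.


SG_new = 1 + (SG_old − 1)·V_old/(V_old + V_water)
pts = (1.057 − 1)·1000·16.1/(16.1 + 2.3) = 49.8750
SG_new = 1 + 49.8750/1000

1.0499


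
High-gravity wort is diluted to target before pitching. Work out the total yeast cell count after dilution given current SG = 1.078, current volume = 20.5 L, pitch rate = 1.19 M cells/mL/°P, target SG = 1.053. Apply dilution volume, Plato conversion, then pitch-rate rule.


V_w = V·((SG_c−1)/(SG_t−1)−1);  °P = 259 − 259/SG_t;  cells = rate·(V+V_w)·°P
V_w = 20.5·((1.078−1)/(1.053−1)−1) = 9.6698
V_final = 20.5 + 9.6698 = 30.1698
°P = 259 − 259/1.053 = 13.0361
cells = 1.19·30.1698·13.0361

468.0226 billion cells


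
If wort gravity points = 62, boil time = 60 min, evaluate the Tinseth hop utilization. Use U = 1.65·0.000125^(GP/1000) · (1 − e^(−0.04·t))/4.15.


bigness = 1.65·0.000125^(62/1000) = 0.9451
boil_factor = (1 − e^(−0.04·60))/4.15 = 0.2191
U = 0.9451 · 0.2191

0.2071


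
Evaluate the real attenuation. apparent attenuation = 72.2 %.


RA = AA · 0.8192
RA = 72.2 · 0.8192

59.1462 %


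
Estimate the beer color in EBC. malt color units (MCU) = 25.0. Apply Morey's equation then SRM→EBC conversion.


SRM = 1.4922·MCU^0.6859;  EBC = SRM·1.97
SRM = 1.4922·25.0^0.6859 = 13.5729
EBC = 13.5729·1.97

26.7387 EBC


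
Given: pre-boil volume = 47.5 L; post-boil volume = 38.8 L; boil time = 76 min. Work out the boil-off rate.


rate = (V_pre − V_post) / (t_min/60)
rate = (47.5 − 38.8) / (76/60)

6.8684 L/hr


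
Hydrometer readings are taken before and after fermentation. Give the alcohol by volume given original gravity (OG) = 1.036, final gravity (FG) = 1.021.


ABV = (OG − FG) · 131.25
ABV = (1.036 − 1.021) · 131.25

1.9688 % ABV


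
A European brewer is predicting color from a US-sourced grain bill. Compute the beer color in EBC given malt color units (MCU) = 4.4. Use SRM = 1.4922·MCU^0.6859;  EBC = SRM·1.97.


SRM = 1.4922·4.4^0.6859 = 4.1226
EBC = 4.1226·1.97

8.1215 EBC


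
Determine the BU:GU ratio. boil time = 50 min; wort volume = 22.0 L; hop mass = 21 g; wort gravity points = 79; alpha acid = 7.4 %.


U = 1.65·0.000125^(GP/1000)·(1−e^(−0.04t))/4.15;  IBU = (α/100)·m·U·1000/V;  BU:GU = IBU/GP
U = 1.65·0.000125^(79/1000)·(1−e^(−0.04·50))/4.15 = 0.1690
IBU = (7.4/100)·21·0.1690·1000/22.0 = 11.9390
BU:GU = 11.9390/79

0.1511


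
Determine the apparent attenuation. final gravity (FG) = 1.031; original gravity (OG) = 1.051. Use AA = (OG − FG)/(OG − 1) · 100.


AA = (1.051 − 1.031)/(1.051 − 1) · 100

39.2157 %


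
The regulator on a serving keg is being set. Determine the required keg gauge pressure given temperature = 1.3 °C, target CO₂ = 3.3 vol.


psi = vols/(0.01821 + 0.09011·e^(−0.04·T)) − 14.695
psi = 3.3/(0.01821 + 0.09011·e^(−0.04·1.3)) − 14.695

17.1110 psi


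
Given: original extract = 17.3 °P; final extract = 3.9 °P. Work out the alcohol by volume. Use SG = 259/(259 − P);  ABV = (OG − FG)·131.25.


OG = 259/(259 − 17.3) = 1.0716
FG = 259/(259 − 3.9) = 1.0153
ABV = (1.0716 − 1.0153)·131.25

7.3878 % ABV


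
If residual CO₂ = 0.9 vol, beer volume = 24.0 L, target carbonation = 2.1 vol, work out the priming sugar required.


sugar = (target − residual)·4.0·V
sugar = (2.1 − 0.9)·4.0·24.0

115.2000 g


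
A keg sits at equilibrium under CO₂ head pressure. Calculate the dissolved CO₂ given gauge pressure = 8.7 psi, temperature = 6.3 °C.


vols = (P + 14.695)·(0.01821 + 0.09011·e^(−0.04·T))
vols = (8.7 + 14.695)·(0.01821 + 0.09011·e^(−0.04·6.3))

2.0646 volumes


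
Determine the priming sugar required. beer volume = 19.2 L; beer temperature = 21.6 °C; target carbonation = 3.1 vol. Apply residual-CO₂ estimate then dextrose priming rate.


residual = 14.695·(0.01821 + 0.09011·e^(−0.04·T));  sugar = (target − residual)·4.0·V
residual = 14.695·(0.01821 + 0.09011·e^(−0.04·21.6)) = 0.8257
sugar = (3.1 − 0.8257)·4.0·19.2

174.6665 g


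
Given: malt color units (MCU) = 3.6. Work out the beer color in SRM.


SRM = 1.4922 · MCU^0.6859
SRM = 1.4922 · 3.6^0.6859

3.5925 SRM


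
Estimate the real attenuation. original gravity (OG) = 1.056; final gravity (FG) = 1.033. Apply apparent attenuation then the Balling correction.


AA = (OG−FG)/(OG−1)·100;  RA = AA·0.8192
AA = (1.056 − 1.033)/(1.056 − 1)·100 = 41.0714
RA = 41.0714·0.8192

33.6457 %


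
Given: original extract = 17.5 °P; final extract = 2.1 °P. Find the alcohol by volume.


SG = 259/(259 − P);  ABV = (OG − FG)·131.25
OG = 259/(259 − 17.5) = 1.0725
FG = 259/(259 − 2.1) = 1.0082
ABV = (1.0725 − 1.0082)·131.25

8.4380 % ABV


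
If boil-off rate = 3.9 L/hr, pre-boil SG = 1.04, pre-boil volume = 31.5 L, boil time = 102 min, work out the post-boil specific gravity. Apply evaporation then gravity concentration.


V_post = V_pre − rate·(t/60);  SG_post = 1 + (SG_pre−1)·V_pre/V_post
V_post = 31.5 − 3.9·(102/60) = 24.8700
SG_post = 1 + (1.04 − 1)·31.5/24.8700

1.0507


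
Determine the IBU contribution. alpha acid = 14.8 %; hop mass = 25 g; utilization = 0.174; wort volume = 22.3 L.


IBU = (α/100)·mass·U·1000 / V
IBU = (14.8/100)·25·0.174·1000 / 22.3

28.8700 IBU


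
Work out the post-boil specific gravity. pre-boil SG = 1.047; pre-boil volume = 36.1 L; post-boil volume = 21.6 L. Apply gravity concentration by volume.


SG_post = 1 + (SG_pre − 1)·V_pre/V_post
pts_pre = (1.047 − 1)·1000 = 47.0000
pts_post = 47.0000·36.1/21.6 = 78.5509
SG_post = 1 + 78.5509/1000

1.0786


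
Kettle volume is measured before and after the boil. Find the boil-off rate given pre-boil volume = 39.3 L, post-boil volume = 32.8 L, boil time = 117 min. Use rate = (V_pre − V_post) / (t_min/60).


rate = (39.3 − 32.8) / (117/60)

3.3333 L/hr


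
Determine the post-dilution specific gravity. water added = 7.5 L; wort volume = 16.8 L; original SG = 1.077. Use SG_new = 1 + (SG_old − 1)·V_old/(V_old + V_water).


pts = (1.077 − 1)·1000·16.8/(16.8 + 7.5) = 53.2346
SG_new = 1 + 53.2346/1000

1.0532


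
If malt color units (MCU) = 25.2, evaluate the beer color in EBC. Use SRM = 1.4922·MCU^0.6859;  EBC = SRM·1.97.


SRM = 1.4922·25.2^0.6859 = 13.6473
EBC = 13.6473·1.97

26.8852 EBC


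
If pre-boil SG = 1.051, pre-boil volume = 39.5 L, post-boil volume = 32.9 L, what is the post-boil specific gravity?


SG_post = 1 + (SG_pre − 1)·V_pre/V_post
pts_pre = (1.051 − 1)·1000 = 51.0000
pts_post = 51.0000·39.5/32.9 = 61.2310
SG_post = 1 + 61.2310/1000

1.0612


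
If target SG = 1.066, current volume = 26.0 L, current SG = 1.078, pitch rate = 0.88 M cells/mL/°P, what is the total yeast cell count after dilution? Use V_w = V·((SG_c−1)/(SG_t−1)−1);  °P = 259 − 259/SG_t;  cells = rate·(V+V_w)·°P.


V_w = 26.0·((1.078−1)/(1.066−1)−1) = 4.7273
V_final = 26.0 + 4.7273 = 30.7273
°P = 259 − 259/1.066 = 16.0356
cells = 0.88·30.7273·16.0356

433.6039 billion cells


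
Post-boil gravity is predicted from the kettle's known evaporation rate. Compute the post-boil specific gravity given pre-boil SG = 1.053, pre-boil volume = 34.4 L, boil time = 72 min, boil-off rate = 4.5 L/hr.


V_post = V_pre − rate·(t/60);  SG_post = 1 + (SG_pre−1)·V_pre/V_post
V_post = 34.4 − 4.5·(72/60) = 29.0000
SG_post = 1 + (1.053 − 1)·34.4/29.0000

1.0629


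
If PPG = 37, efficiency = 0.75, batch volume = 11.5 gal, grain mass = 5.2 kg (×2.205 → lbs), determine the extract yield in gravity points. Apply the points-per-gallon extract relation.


points = lbs × PPG × eff / vol
lbs = 5.2 × 2.205 = 11.4660
points = 11.4660 × 37 × 0.75 / 11.5

27.6680 points


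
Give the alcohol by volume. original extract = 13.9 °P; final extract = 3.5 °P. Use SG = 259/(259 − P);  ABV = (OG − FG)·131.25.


OG = 259/(259 − 13.9) = 1.0567
FG = 259/(259 − 3.5) = 1.0137
ABV = (1.0567 − 1.0137)·131.25

5.6454 % ABV


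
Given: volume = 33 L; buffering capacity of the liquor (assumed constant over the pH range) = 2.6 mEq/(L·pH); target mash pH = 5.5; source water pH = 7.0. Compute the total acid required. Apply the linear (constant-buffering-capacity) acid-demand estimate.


acid = buffering capacity · (pH_source − pH_target) · V
acid = 2.6 · (7.0 − 5.5) · 33

128.7000 mEq


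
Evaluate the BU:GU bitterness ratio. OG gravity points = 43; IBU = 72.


BU:GU = IBU / OG_points
BU:GU = 72 / 43

1.6744


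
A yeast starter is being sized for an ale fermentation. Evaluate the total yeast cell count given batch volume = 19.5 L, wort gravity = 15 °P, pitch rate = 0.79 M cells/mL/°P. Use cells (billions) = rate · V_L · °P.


cells = 0.79 · 19.5 · 15

231.0750 billion cells


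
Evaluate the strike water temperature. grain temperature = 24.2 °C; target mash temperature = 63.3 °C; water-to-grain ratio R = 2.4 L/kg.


T_strike = (0.41/R)·(T_mash − T_grain) + T_mash
T_strike = (0.41/2.4)·(63.3 − 24.2) + 63.3

69.9796 °C


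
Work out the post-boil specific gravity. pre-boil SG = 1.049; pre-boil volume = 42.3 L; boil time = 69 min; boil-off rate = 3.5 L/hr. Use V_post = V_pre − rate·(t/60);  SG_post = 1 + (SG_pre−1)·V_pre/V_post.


V_post = 42.3 − 3.5·(69/60) = 38.2750
SG_post = 1 + (1.049 − 1)·42.3/38.2750

1.0542


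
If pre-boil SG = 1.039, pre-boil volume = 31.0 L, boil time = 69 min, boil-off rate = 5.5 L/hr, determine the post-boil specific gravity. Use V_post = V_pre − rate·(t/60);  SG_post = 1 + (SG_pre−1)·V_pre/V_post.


V_post = 31.0 − 5.5·(69/60) = 24.6750
SG_post = 1 + (1.039 − 1)·31.0/24.6750

1.0490


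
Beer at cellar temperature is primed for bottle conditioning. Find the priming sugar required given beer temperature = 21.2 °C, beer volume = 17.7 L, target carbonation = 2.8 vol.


residual = 14.695·(0.01821 + 0.09011·e^(−0.04·T));  sugar = (target − residual)·4.0·V
residual = 14.695·(0.01821 + 0.09011·e^(−0.04·21.2)) = 0.8347
sugar = (2.8 − 0.8347)·4.0·17.7

139.1434 g


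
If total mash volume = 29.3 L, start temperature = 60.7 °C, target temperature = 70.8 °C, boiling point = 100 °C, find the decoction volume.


V_dec = V_total·(T_target − T_start)/(T_boil − T_start)
V_dec = 29.3·(70.8 − 60.7)/(100 − 60.7)

7.5300 L
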